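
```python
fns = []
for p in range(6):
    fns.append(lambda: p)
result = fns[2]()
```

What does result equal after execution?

Step 1: The loop creates 6 lambdas, all referencing the same variable p.
Step 2: After the loop, p = 5 (final value).
Step 3: fns[2]() looks up p at call time and finds 5. This is the late binding gotcha. result = 5

The answer is 5.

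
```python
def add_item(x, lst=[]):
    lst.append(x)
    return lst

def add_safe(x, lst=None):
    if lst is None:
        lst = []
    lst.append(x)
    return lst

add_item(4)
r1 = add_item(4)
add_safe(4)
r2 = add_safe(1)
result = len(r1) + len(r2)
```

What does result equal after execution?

Step 1: add_item shares mutable default: after 2 calls, lst = [4, 4], len = 2.
Step 2: add_safe creates fresh list each time: r2 = [1], len = 1.
Step 3: result = 2 + 1 = 3

The answer is 3.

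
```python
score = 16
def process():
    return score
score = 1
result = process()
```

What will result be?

Step 1: score is first set to 16, then reassigned to 1.
Step 2: process() is called after the reassignment, so it looks up the current global score = 1.
Step 3: result = 1

The answer is 1.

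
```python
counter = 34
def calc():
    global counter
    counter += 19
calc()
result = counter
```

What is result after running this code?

Step 1: counter = 34 globally.
Step 2: calc() modifies global counter: counter += 19 = 53.
Step 3: result = 53

The answer is 53.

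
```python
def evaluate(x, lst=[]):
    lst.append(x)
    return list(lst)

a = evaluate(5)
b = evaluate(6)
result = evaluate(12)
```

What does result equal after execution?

Step 1: Default list is shared. list() creates copies for return values.
Step 2: Internal list grows: [5] -> [5, 6] -> [5, 6, 12].
Step 3: result = [5, 6, 12]

The answer is [5, 6, 12].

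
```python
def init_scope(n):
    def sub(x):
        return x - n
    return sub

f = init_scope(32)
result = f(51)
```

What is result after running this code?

Step 1: init_scope(32) creates a closure capturing n = 32.
Step 2: f(51) computes 51 - 32 = 19.
Step 3: result = 19

The answer is 19.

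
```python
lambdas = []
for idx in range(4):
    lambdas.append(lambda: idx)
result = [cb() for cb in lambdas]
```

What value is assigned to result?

Step 1: All 4 lambdas share the same variable idx.
Step 2: After the loop, idx = 3.
Step 3: Each call returns 3. result = [3, 3, 3, 3]

The answer is [3, 3, 3, 3].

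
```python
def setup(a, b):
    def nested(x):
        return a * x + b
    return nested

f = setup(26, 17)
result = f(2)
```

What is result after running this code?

Step 1: setup(26, 17) captures a = 26, b = 17.
Step 2: f(2) computes 26 * 2 + 17 = 69.
Step 3: result = 69

The answer is 69.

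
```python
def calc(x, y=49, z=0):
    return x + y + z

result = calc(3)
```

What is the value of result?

Step 1: calc(3) uses defaults y = 49, z = 0.
Step 2: Returns 3 + 49 + 0 = 52.
Step 3: result = 52

The answer is 52.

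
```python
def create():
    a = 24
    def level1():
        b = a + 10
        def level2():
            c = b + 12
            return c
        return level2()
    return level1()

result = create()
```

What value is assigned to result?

Step 1: a = 24. b = a + 10 = 34.
Step 2: c = b + 12 = 34 + 12 = 46.
Step 3: result = 46

The answer is 46.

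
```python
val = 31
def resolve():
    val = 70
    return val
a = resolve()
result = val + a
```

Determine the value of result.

Step 1: Global val = 31. resolve() returns local val = 70.
Step 2: a = 70. Global val still = 31.
Step 3: result = 31 + 70 = 101

The answer is 101.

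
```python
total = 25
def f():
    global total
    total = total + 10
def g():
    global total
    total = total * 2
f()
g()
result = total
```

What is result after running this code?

Step 1: total = 25.
Step 2: f() adds 10: total = 25 + 10 = 35.
Step 3: g() doubles: total = 35 * 2 = 70.
Step 4: result = 70

The answer is 70.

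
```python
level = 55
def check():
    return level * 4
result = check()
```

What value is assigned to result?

Step 1: level = 55 is defined globally.
Step 2: check() looks up level from global scope = 55, then computes 55 * 4 = 220.
Step 3: result = 220

The answer is 220.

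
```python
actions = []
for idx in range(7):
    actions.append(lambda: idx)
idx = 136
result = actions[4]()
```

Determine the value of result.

Step 1: Lambdas capture the variable idx by reference, not by value.
Step 2: After the loop, idx is reassigned to 136.
Step 3: actions[4]() looks up the current idx = 136. result = 136

The answer is 136.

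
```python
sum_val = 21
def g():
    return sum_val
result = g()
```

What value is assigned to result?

Step 1: sum_val = 21 is defined in the global scope.
Step 2: g() looks up sum_val. No local sum_val exists, so Python checks the global scope via LEGB rule and finds sum_val = 21.
Step 3: result = 21

The answer is 21.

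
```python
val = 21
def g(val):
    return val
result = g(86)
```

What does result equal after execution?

Step 1: Global val = 21.
Step 2: g(86) takes parameter val = 86, which shadows the global.
Step 3: result = 86

The answer is 86.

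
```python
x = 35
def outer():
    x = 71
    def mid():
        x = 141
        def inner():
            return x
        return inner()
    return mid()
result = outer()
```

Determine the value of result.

Step 1: Three levels of shadowing: global 35, outer 71, mid 141.
Step 2: inner() finds x = 141 in enclosing mid() scope.
Step 3: result = 141

The answer is 141.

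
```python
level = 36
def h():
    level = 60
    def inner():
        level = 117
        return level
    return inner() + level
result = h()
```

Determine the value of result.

Step 1: h() has local level = 60. inner() has local level = 117.
Step 2: inner() returns its local level = 117.
Step 3: h() returns 117 + its own level (60) = 177

The answer is 177.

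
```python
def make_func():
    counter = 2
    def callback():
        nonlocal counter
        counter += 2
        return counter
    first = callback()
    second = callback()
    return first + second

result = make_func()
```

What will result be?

Step 1: counter starts at 2.
Step 2: First call: counter = 2 + 2 = 4, returns 4.
Step 3: Second call: counter = 4 + 2 = 6, returns 6.
Step 4: result = 4 + 6 = 10

The answer is 10.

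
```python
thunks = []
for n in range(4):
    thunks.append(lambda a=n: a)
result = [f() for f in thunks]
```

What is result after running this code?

Step 1: Default arg a=n captures n at each iteration.
Step 2: Each lambda has its own default: 0, 1, ..., 3.
Step 3: result = [0, 1, 2, 3]

The answer is [0, 1, 2, 3].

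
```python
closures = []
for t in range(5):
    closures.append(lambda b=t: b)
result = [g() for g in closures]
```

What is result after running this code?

Step 1: Default arg b=t captures t at each iteration.
Step 2: Each lambda has its own default: 0, 1, ..., 4.
Step 3: result = [0, 1, 2, 3, 4]

The answer is [0, 1, 2, 3, 4].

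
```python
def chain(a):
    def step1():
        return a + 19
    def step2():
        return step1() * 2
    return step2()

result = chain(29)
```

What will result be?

Step 1: chain(29) captures a = 29.
Step 2: step2() calls step1() which returns 29 + 19 = 48.
Step 3: step2() returns 48 * 2 = 96

The answer is 96.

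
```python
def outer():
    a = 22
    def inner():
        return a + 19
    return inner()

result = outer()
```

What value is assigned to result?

Step 1: outer() defines a = 22.
Step 2: inner() reads a = 22 from enclosing scope, returns 22 + 19 = 41.
Step 3: result = 41

The answer is 41.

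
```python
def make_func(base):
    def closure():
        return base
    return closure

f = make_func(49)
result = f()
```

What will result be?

Step 1: make_func(49) creates closure capturing base = 49.
Step 2: f() returns the captured base = 49.
Step 3: result = 49

The answer is 49.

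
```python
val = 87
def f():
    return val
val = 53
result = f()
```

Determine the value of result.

Step 1: val is first set to 87, then reassigned to 53.
Step 2: f() is called after the reassignment, so it looks up the current global val = 53.
Step 3: result = 53

The answer is 53.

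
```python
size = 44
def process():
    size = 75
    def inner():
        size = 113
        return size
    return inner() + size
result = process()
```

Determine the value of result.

Step 1: process() has local size = 75. inner() has local size = 113.
Step 2: inner() returns its local size = 113.
Step 3: process() returns 113 + its own size (75) = 188

The answer is 188.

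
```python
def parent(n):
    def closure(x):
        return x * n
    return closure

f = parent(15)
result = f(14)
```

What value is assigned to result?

Step 1: parent(15) creates a closure capturing n = 15.
Step 2: f(14) computes 14 * 15 = 210.
Step 3: result = 210

The answer is 210.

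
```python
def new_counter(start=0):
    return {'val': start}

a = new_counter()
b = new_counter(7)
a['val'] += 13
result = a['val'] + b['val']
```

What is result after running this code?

Step 1: new_counter() returns a new dict each call (immutable default 0).
Step 2: a = {'val': 0}, b = {'val': 7}.
Step 3: a['val'] += 13 = 13. result = 13 + 7 = 20

The answer is 20.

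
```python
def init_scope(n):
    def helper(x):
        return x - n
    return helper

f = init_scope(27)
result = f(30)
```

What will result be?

Step 1: init_scope(27) creates a closure capturing n = 27.
Step 2: f(30) computes 30 - 27 = 3.
Step 3: result = 3

The answer is 3.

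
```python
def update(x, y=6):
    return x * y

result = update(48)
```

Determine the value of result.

Step 1: update(48) uses default y = 6.
Step 2: Returns 48 * 6 = 288.
Step 3: result = 288

The answer is 288.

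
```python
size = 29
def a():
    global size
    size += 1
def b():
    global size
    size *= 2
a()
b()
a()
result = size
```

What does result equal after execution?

Step 1: size = 29.
Step 2: a(): size = 29 + 1 = 30.
Step 3: b(): size = 30 * 2 = 60.
Step 4: a(): size = 60 + 1 = 61

The answer is 61.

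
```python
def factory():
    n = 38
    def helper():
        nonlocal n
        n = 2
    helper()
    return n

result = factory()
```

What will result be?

Step 1: factory() sets n = 38.
Step 2: helper() uses nonlocal to reassign n = 2.
Step 3: result = 2

The answer is 2.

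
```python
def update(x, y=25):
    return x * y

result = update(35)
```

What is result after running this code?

Step 1: update(35) uses default y = 25.
Step 2: Returns 35 * 25 = 875.
Step 3: result = 875

The answer is 875.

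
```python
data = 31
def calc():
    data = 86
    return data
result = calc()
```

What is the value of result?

Step 1: Global data = 31.
Step 2: calc() creates local data = 86, shadowing the global.
Step 3: Returns local data = 86. result = 86

The answer is 86.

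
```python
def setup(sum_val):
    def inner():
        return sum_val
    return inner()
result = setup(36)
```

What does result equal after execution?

Step 1: setup(36) binds parameter sum_val = 36.
Step 2: inner() looks up sum_val in enclosing scope and finds the parameter sum_val = 36.
Step 3: result = 36

The answer is 36.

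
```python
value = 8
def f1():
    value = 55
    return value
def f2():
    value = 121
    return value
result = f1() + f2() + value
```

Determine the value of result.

Step 1: Each function shadows global value with its own local.
Step 2: f1() returns 55, f2() returns 121.
Step 3: Global value = 8 is unchanged. result = 55 + 121 + 8 = 184

The answer is 184.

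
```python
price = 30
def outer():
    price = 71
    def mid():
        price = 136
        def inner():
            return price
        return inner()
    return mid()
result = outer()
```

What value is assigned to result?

Step 1: Three levels of shadowing: global 30, outer 71, mid 136.
Step 2: inner() finds price = 136 in enclosing mid() scope.
Step 3: result = 136

The answer is 136.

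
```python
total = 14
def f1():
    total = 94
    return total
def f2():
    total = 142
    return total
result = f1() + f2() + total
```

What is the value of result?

Step 1: Each function shadows global total with its own local.
Step 2: f1() returns 94, f2() returns 142.
Step 3: Global total = 14 is unchanged. result = 94 + 142 + 14 = 250

The answer is 250.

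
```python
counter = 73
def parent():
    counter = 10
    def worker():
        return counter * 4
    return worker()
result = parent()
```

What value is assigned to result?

Step 1: parent() shadows global counter with counter = 10.
Step 2: worker() finds counter = 10 in enclosing scope, computes 10 * 4 = 40.
Step 3: result = 40

The answer is 40.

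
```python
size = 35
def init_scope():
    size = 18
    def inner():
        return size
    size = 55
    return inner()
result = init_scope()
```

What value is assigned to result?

Step 1: init_scope() sets size = 18, then later size = 55.
Step 2: inner() is called after size is reassigned to 55. Closures capture variables by reference, not by value.
Step 3: result = 55

The answer is 55.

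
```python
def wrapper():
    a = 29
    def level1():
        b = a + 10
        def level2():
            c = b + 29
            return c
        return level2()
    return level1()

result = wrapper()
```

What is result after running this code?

Step 1: a = 29. b = a + 10 = 39.
Step 2: c = b + 29 = 39 + 29 = 68.
Step 3: result = 68

The answer is 68.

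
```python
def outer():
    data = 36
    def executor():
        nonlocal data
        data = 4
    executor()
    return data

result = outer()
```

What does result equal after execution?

Step 1: outer() sets data = 36.
Step 2: executor() uses nonlocal to reassign data = 4.
Step 3: result = 4

The answer is 4.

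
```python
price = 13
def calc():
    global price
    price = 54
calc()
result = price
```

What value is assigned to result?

Step 1: price = 13 globally.
Step 2: calc() declares global price and sets it to 54.
Step 3: After calc(), global price = 54. result = 54

The answer is 54.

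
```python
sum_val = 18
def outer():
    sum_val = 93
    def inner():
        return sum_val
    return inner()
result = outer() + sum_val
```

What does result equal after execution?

Step 1: Global sum_val = 18. outer() shadows with sum_val = 93.
Step 2: inner() returns enclosing sum_val = 93. outer() = 93.
Step 3: result = 93 + global sum_val (18) = 111

The answer is 111.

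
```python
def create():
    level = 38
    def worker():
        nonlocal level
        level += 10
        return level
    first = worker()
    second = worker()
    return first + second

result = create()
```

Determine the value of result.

Step 1: level starts at 38.
Step 2: First call: level = 38 + 10 = 48, returns 48.
Step 3: Second call: level = 48 + 10 = 58, returns 58.
Step 4: result = 48 + 58 = 106

The answer is 106.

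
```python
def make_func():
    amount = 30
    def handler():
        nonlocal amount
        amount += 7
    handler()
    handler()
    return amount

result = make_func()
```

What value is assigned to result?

Step 1: amount starts at 30.
Step 2: handler() is called 2 times, each adding 7.
Step 3: amount = 30 + 7 * 2 = 44

The answer is 44.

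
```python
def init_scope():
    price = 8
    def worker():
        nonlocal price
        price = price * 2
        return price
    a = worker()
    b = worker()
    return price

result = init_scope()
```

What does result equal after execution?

Step 1: price starts at 8.
Step 2: First worker(): price = 8 * 2 = 16.
Step 3: Second worker(): price = 16 * 2 = 32.
Step 4: result = 32

The answer is 32.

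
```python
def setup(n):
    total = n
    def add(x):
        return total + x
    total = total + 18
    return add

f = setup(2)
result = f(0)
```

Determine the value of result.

Step 1: setup(2) sets total = 2, then total = 2 + 18 = 20.
Step 2: Closures capture by reference, so add sees total = 20.
Step 3: f(0) returns 20 + 0 = 20

The answer is 20.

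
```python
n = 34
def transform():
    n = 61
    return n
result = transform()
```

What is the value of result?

Step 1: Global n = 34.
Step 2: transform() creates local n = 61, shadowing the global.
Step 3: Returns local n = 61. result = 61

The answer is 61.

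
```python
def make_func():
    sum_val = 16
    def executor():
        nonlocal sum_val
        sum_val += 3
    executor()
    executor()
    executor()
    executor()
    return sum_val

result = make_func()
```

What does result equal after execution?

Step 1: sum_val starts at 16.
Step 2: executor() is called 4 times, each adding 3.
Step 3: sum_val = 16 + 3 * 4 = 28

The answer is 28.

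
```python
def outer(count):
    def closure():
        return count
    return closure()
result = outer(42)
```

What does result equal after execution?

Step 1: outer(42) binds parameter count = 42.
Step 2: closure() looks up count in enclosing scope and finds the parameter count = 42.
Step 3: result = 42

The answer is 42.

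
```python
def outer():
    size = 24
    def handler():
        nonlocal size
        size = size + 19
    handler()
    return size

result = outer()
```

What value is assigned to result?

Step 1: outer() sets size = 24.
Step 2: handler() uses nonlocal to modify size in outer's scope: size = 24 + 19 = 43.
Step 3: outer() returns the modified size = 43

The answer is 43.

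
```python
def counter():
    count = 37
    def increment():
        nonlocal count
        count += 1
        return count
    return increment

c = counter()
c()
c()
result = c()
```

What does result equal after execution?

Step 1: counter() creates closure with count = 37.
Step 2: Each c() call increments count via nonlocal. After 3 calls: 37 + 3 = 40.
Step 3: result = 40

The answer is 40.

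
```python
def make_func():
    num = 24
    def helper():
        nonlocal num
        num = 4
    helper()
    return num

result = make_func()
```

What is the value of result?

Step 1: make_func() sets num = 24.
Step 2: helper() uses nonlocal to reassign num = 4.
Step 3: result = 4

The answer is 4.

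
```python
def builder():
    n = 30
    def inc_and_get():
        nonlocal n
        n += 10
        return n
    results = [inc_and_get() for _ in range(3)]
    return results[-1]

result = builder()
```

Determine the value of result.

Step 1: n = 30.
Step 2: Three calls to inc_and_get(), each adding 10.
Step 3: Last value = 30 + 10 * 3 = 60

The answer is 60.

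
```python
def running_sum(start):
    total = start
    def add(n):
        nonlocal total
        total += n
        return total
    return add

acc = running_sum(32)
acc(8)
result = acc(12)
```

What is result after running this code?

Step 1: running_sum(32) creates closure with total = 32.
Step 2: First acc(8): total = 32 + 8 = 40.
Step 3: Second acc(12): total = 40 + 12 = 52. result = 52

The answer is 52.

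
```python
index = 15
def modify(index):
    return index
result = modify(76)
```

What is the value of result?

Step 1: Global index = 15.
Step 2: modify(76) takes parameter index = 76, which shadows the global.
Step 3: result = 76

The answer is 76.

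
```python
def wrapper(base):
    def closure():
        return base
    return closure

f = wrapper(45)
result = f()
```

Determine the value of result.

Step 1: wrapper(45) creates closure capturing base = 45.
Step 2: f() returns the captured base = 45.
Step 3: result = 45

The answer is 45.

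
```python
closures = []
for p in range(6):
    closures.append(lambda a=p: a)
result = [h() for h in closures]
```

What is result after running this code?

Step 1: Default arg a=p captures p at each iteration.
Step 2: Each lambda has its own default: 0, 1, ..., 5.
Step 3: result = [0, 1, 2, 3, 4, 5]

The answer is [0, 1, 2, 3, 4, 5].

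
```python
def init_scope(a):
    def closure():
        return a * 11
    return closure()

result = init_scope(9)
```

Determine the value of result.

Step 1: init_scope(9) binds parameter a = 9.
Step 2: closure() accesses a = 9 from enclosing scope.
Step 3: result = 9 * 11 = 99

The answer is 99.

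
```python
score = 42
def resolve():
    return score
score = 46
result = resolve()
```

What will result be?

Step 1: score is first set to 42, then reassigned to 46.
Step 2: resolve() is called after the reassignment, so it looks up the current global score = 46.
Step 3: result = 46

The answer is 46.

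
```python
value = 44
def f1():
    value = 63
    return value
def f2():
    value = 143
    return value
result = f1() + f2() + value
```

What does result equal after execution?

Step 1: Each function shadows global value with its own local.
Step 2: f1() returns 63, f2() returns 143.
Step 3: Global value = 44 is unchanged. result = 63 + 143 + 44 = 250

The answer is 250.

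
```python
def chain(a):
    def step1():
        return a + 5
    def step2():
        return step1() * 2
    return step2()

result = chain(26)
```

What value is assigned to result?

Step 1: chain(26) captures a = 26.
Step 2: step2() calls step1() which returns 26 + 5 = 31.
Step 3: step2() returns 31 * 2 = 62

The answer is 62.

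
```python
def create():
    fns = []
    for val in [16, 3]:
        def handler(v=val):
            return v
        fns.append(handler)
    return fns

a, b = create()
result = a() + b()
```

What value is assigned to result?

Step 1: Default argument v=val captures val at each iteration.
Step 2: a() returns 16 (captured at first iteration), b() returns 3 (captured at second).
Step 3: result = 16 + 3 = 19

The answer is 19.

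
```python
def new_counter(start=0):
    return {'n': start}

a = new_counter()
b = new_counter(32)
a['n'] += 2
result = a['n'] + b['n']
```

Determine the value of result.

Step 1: new_counter() returns a new dict each call (immutable default 0).
Step 2: a = {'n': 0}, b = {'n': 32}.
Step 3: a['n'] += 2 = 2. result = 2 + 32 = 34

The answer is 34.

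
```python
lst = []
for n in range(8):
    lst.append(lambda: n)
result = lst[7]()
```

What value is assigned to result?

Step 1: The loop creates 8 lambdas, all referencing the same variable n.
Step 2: After the loop, n = 7 (final value).
Step 3: lst[7]() looks up n at call time and finds 7. This is the late binding gotcha. result = 7

The answer is 7.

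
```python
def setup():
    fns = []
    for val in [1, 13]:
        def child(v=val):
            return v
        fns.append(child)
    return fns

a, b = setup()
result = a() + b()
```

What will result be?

Step 1: Default argument v=val captures val at each iteration.
Step 2: a() returns 1 (captured at first iteration), b() returns 13 (captured at second).
Step 3: result = 1 + 13 = 14

The answer is 14.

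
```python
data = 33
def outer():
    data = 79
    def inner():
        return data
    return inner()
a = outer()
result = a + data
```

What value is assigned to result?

Step 1: outer() has local data = 79. inner() reads from enclosing.
Step 2: outer() returns 79. Global data = 33 unchanged.
Step 3: result = 79 + 33 = 112

The answer is 112.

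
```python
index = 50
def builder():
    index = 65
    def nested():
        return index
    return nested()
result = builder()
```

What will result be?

Step 1: index = 50 globally, but builder() defines index = 65 locally.
Step 2: nested() looks up index. Not in local scope, so checks enclosing scope (builder) and finds index = 65.
Step 3: result = 65

The answer is 65.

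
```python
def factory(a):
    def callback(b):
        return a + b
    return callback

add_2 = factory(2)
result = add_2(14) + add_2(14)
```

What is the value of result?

Step 1: add_2 captures a = 2.
Step 2: add_2(14) = 2 + 14 = 16, called twice.
Step 3: result = 16 + 16 = 32

The answer is 32.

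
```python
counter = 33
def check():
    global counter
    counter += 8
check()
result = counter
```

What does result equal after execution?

Step 1: counter = 33 globally.
Step 2: check() modifies global counter: counter += 8 = 41.
Step 3: result = 41

The answer is 41.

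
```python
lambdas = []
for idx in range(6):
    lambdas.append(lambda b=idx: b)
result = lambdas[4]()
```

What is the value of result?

Step 1: Default argument b=idx captures idx's value at each iteration.
Step 2: lambdas[4] captured b = 4 when idx was 4.
Step 3: result = 4

The answer is 4.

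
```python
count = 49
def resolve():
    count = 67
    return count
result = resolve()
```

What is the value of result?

Step 1: Global count = 49.
Step 2: resolve() creates local count = 67, shadowing the global.
Step 3: Returns local count = 67. result = 67

The answer is 67.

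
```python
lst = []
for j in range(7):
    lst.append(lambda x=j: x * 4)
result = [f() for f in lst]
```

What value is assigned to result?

Step 1: Default arg x=j captures j at each iteration.
Step 2: lst[k] has x defaulting to k, returns k * 4.
Step 3: result = [0, 4, 8, 12, 16, 20, 24]

The answer is [0, 4, 8, 12, 16, 20, 24].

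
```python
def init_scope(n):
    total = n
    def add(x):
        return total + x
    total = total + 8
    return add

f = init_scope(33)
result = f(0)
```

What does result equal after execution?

Step 1: init_scope(33) sets total = 33, then total = 33 + 8 = 41.
Step 2: Closures capture by reference, so add sees total = 41.
Step 3: f(0) returns 41 + 0 = 41

The answer is 41.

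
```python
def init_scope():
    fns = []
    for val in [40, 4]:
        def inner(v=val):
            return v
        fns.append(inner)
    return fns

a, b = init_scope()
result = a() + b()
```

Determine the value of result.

Step 1: Default argument v=val captures val at each iteration.
Step 2: a() returns 40 (captured at first iteration), b() returns 4 (captured at second).
Step 3: result = 40 + 4 = 44

The answer is 44.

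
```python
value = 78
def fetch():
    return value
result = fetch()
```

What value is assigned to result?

Step 1: value = 78 is defined in the global scope.
Step 2: fetch() looks up value. No local value exists, so Python checks the global scope via LEGB rule and finds value = 78.
Step 3: result = 78

The answer is 78.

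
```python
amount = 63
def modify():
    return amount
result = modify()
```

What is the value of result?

Step 1: amount = 63 is defined in the global scope.
Step 2: modify() looks up amount. No local amount exists, so Python checks the global scope via LEGB rule and finds amount = 63.
Step 3: result = 63

The answer is 63.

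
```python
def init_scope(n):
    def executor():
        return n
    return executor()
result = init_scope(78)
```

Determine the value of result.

Step 1: init_scope(78) binds parameter n = 78.
Step 2: executor() looks up n in enclosing scope and finds the parameter n = 78.
Step 3: result = 78

The answer is 78.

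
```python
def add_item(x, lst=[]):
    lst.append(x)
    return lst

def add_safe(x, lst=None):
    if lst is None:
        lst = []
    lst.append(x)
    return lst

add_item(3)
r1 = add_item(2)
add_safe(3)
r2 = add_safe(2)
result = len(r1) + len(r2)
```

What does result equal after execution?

Step 1: add_item shares mutable default: after 2 calls, lst = [3, 2], len = 2.
Step 2: add_safe creates fresh list each time: r2 = [2], len = 1.
Step 3: result = 2 + 1 = 3

The answer is 3.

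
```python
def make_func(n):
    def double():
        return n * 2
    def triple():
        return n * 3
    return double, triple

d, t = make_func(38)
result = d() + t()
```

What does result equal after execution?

Step 1: Both closures capture the same n = 38.
Step 2: d() = 38 * 2 = 76, t() = 38 * 3 = 114.
Step 3: result = 76 + 114 = 190

The answer is 190.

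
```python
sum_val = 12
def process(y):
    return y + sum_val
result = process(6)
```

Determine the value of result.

Step 1: sum_val = 12 is defined globally.
Step 2: process(6) uses parameter y = 6 and looks up sum_val from global scope = 12.
Step 3: result = 6 + 12 = 18

The answer is 18.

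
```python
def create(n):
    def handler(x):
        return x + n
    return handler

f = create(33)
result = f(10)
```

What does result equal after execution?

Step 1: create(33) creates a closure that captures n = 33.
Step 2: f(10) calls the closure with x = 10, returning 10 + 33 = 43.
Step 3: result = 43

The answer is 43.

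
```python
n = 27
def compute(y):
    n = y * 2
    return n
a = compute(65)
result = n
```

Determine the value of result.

Step 1: Global n = 27.
Step 2: compute(65) creates local n = 65 * 2 = 130.
Step 3: Global n unchanged because no global keyword. result = 27

The answer is 27.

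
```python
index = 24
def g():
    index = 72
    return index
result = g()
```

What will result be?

Step 1: Global index = 24.
Step 2: g() creates local index = 72, shadowing the global.
Step 3: Returns local index = 72. result = 72

The answer is 72.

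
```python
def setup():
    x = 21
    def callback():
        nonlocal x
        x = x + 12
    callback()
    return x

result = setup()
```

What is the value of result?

Step 1: setup() sets x = 21.
Step 2: callback() uses nonlocal to modify x in setup's scope: x = 21 + 12 = 33.
Step 3: setup() returns the modified x = 33

The answer is 33.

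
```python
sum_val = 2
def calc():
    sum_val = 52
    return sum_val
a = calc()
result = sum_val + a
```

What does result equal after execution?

Step 1: Global sum_val = 2. calc() returns local sum_val = 52.
Step 2: a = 52. Global sum_val still = 2.
Step 3: result = 2 + 52 = 54

The answer is 54.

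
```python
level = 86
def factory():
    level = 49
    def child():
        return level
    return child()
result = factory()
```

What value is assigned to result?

Step 1: level = 86 globally, but factory() defines level = 49 locally.
Step 2: child() looks up level. Not in local scope, so checks enclosing scope (factory) and finds level = 49.
Step 3: result = 49

The answer is 49.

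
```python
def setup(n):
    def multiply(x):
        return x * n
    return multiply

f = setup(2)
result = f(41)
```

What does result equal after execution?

Step 1: setup(2) returns multiply closure with n = 2.
Step 2: f(41) computes 41 * 2 = 82.
Step 3: result = 82

The answer is 82.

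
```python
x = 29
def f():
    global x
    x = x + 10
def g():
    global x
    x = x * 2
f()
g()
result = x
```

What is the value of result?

Step 1: x = 29.
Step 2: f() adds 10: x = 29 + 10 = 39.
Step 3: g() doubles: x = 39 * 2 = 78.
Step 4: result = 78

The answer is 78.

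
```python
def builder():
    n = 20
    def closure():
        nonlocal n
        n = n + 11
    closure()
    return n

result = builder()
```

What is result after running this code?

Step 1: builder() sets n = 20.
Step 2: closure() uses nonlocal to modify n in builder's scope: n = 20 + 11 = 31.
Step 3: builder() returns the modified n = 31

The answer is 31.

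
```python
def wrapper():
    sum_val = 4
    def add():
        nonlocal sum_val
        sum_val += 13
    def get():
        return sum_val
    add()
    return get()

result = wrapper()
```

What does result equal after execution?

Step 1: sum_val = 4. add() modifies it via nonlocal, get() reads it.
Step 2: add() makes sum_val = 4 + 13 = 17.
Step 3: get() returns 17. result = 17

The answer is 17.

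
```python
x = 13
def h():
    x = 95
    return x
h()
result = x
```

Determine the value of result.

Step 1: x = 13 globally.
Step 2: h() creates a LOCAL x = 95 (no global keyword!).
Step 3: The global x is unchanged. result = 13

The answer is 13.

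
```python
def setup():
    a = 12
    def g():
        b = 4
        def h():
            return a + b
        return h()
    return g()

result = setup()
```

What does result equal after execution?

Step 1: setup() defines a = 12. g() defines b = 4.
Step 2: h() accesses both from enclosing scopes: a = 12, b = 4.
Step 3: result = 12 + 4 = 16

The answer is 16.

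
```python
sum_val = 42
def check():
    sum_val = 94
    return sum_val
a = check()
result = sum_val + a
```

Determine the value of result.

Step 1: Global sum_val = 42. check() returns local sum_val = 94.
Step 2: a = 94. Global sum_val still = 42.
Step 3: result = 42 + 94 = 136

The answer is 136.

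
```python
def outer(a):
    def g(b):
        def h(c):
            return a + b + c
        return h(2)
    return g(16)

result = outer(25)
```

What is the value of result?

Step 1: a = 25, b = 16, c = 2 across three nested scopes.
Step 2: h() accesses all three via LEGB rule.
Step 3: result = 25 + 16 + 2 = 43

The answer is 43.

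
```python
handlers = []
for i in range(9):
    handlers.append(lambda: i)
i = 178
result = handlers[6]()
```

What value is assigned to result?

Step 1: Lambdas capture the variable i by reference, not by value.
Step 2: After the loop, i is reassigned to 178.
Step 3: handlers[6]() looks up the current i = 178. result = 178

The answer is 178.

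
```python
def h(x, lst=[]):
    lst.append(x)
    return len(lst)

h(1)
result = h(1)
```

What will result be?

Step 1: Mutable default list persists between calls.
Step 2: First call: lst = [1], len = 1. Second call: lst = [1, 1], len = 2.
Step 3: result = 2

The answer is 2.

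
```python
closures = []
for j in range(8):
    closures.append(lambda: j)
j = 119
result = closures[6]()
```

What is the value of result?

Step 1: Lambdas capture the variable j by reference, not by value.
Step 2: After the loop, j is reassigned to 119.
Step 3: closures[6]() looks up the current j = 119. result = 119

The answer is 119.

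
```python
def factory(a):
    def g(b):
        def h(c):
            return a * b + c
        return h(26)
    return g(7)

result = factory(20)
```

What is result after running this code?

Step 1: a = 20, b = 7, c = 26.
Step 2: h() computes a * b + c = 20 * 7 + 26 = 166.
Step 3: result = 166

The answer is 166.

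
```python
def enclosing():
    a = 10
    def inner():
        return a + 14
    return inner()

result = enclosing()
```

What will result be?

Step 1: enclosing() defines a = 10.
Step 2: inner() reads a = 10 from enclosing scope, returns 10 + 14 = 24.
Step 3: result = 24

The answer is 24.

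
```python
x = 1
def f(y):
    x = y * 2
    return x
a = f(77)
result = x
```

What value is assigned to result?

Step 1: Global x = 1.
Step 2: f(77) creates local x = 77 * 2 = 154.
Step 3: Global x unchanged because no global keyword. result = 1

The answer is 1.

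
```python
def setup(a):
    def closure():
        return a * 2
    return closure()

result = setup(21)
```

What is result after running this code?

Step 1: setup(21) binds parameter a = 21.
Step 2: closure() accesses a = 21 from enclosing scope.
Step 3: result = 21 * 2 = 42

The answer is 42.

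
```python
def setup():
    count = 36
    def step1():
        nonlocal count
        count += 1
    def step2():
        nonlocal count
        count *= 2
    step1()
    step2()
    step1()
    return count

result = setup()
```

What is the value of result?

Step 1: count = 36.
Step 2: step1(): count = 36 + 1 = 37.
Step 3: step2(): count = 37 * 2 = 74.
Step 4: step1(): count = 74 + 1 = 75. result = 75

The answer is 75.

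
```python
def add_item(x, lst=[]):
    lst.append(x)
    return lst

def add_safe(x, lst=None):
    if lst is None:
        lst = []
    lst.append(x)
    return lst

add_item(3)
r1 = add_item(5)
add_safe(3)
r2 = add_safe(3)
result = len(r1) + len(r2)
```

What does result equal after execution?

Step 1: add_item shares mutable default: after 2 calls, lst = [3, 5], len = 2.
Step 2: add_safe creates fresh list each time: r2 = [3], len = 1.
Step 3: result = 2 + 1 = 3

The answer is 3.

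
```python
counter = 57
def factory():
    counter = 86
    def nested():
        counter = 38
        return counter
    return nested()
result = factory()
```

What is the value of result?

Step 1: Three scopes define counter: global (57), factory (86), nested (38).
Step 2: nested() has its own local counter = 38, which shadows both enclosing and global.
Step 3: result = 38 (local wins in LEGB)

The answer is 38.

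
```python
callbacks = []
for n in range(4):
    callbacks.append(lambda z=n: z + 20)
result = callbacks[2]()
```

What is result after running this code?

Step 1: Default argument z=n captures n's value at definition time.
Step 2: callbacks[2] was defined when n = 2, so z defaults to 2.
Step 3: result = 2 + 20 = 22 (default arg fixes the late binding issue)

The answer is 22.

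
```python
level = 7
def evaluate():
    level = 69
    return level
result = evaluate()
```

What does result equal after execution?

Step 1: Global level = 7.
Step 2: evaluate() creates local level = 69, shadowing the global.
Step 3: Returns local level = 69. result = 69

The answer is 69.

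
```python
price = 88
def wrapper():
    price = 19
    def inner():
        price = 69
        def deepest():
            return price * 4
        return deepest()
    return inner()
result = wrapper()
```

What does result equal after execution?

Step 1: deepest() looks up price through LEGB: not local, finds price = 69 in enclosing inner().
Step 2: Returns 69 * 4 = 276.
Step 3: result = 276

The answer is 276.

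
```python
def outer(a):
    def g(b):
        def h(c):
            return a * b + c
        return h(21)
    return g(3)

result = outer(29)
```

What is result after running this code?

Step 1: a = 29, b = 3, c = 21.
Step 2: h() computes a * b + c = 29 * 3 + 21 = 108.
Step 3: result = 108

The answer is 108.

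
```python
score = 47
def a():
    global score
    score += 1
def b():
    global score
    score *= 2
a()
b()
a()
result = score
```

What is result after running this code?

Step 1: score = 47.
Step 2: a(): score = 47 + 1 = 48.
Step 3: b(): score = 48 * 2 = 96.
Step 4: a(): score = 96 + 1 = 97

The answer is 97.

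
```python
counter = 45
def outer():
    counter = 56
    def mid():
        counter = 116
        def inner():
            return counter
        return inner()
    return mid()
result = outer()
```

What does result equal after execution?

Step 1: Three levels of shadowing: global 45, outer 56, mid 116.
Step 2: inner() finds counter = 116 in enclosing mid() scope.
Step 3: result = 116

The answer is 116.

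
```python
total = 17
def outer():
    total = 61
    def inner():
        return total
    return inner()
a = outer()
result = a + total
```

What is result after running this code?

Step 1: outer() has local total = 61. inner() reads from enclosing.
Step 2: outer() returns 61. Global total = 17 unchanged.
Step 3: result = 61 + 17 = 78

The answer is 78.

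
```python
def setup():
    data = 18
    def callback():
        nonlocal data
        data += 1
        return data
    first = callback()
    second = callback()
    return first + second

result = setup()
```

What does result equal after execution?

Step 1: data starts at 18.
Step 2: First call: data = 18 + 1 = 19, returns 19.
Step 3: Second call: data = 19 + 1 = 20, returns 20.
Step 4: result = 19 + 20 = 39

The answer is 39.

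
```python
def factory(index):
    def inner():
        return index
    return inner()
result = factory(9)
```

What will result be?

Step 1: factory(9) binds parameter index = 9.
Step 2: inner() looks up index in enclosing scope and finds the parameter index = 9.
Step 3: result = 9

The answer is 9.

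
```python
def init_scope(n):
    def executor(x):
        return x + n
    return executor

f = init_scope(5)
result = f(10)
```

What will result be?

Step 1: init_scope(5) creates a closure that captures n = 5.
Step 2: f(10) calls the closure with x = 10, returning 10 + 5 = 15.
Step 3: result = 15

The answer is 15.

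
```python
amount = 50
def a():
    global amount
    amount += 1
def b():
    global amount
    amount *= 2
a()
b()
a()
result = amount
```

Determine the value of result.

Step 1: amount = 50.
Step 2: a(): amount = 50 + 1 = 51.
Step 3: b(): amount = 51 * 2 = 102.
Step 4: a(): amount = 102 + 1 = 103

The answer is 103.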